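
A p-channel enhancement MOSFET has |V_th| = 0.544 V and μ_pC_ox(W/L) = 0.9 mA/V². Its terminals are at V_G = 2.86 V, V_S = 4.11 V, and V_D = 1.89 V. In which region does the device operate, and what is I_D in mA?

Saturation; I_D = 0.224 mA

V_SG = V_S − V_G = 4.11 − 2.86 = 1.25 V; V_SD = V_S − V_D = 4.11 − 1.89 = 2.22 V.
V_ov = V_SG − |V_th| = 1.25 − 0.544 = 0.706 V.
Since V_SD = 2.22 V ≥ V_ov = 0.706 V, the device is in saturation.
I_D = ½ k_p V_ov² = 0.5 × 0.9 × 0.706² = 0.224 mA.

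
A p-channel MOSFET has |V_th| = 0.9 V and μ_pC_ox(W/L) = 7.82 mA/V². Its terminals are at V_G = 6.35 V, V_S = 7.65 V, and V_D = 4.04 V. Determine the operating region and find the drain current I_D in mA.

Saturation; I_D = 0.626 mA

V_SG = V_S − V_G = 7.65 − 6.35 = 1.3 V; V_SD = V_S − V_D = 7.65 − 4.04 = 3.61 V.
V_ov = V_SG − |V_th| = 1.3 − 0.9 = 0.4 V.
Since V_SD = 3.61 V ≥ V_ov = 0.4 V, the device is in saturation.
I_D = ½ k_p V_ov² = 0.5 × 7.82 × 0.4² = 0.626 mA.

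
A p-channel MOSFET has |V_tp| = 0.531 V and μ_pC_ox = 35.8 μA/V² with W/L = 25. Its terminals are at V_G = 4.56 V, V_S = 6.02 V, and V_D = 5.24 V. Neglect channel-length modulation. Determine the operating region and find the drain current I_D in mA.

V_SG = V_S − V_G = 6.02 − 4.56 = 1.46 V; V_SD = V_S − V_D = 6.02 − 5.24 = 0.78 V.
k_p = μ_pC_ox · (W/L) = 0.895 mA/V².
V_ov = V_SG − |V_tp| = 1.46 − 0.531 = 0.929 V.
Since V_SD = 0.78 V < V_ov = 0.929 V, the device is in the triode region.
I_D = k_p [V_ov · V_SD − ½ V_SD²] = 0.895 × [0.929 × 0.78 − 0.5 × 0.78²] = 0.376 mA.

Triode; I_D = 0.376 mA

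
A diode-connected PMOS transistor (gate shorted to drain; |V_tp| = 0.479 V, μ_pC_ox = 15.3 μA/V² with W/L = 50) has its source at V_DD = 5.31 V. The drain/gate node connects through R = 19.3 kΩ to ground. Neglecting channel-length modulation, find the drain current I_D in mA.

I_D = 0.212 mA

With gate tied to drain, V_SG = V_SD ≥ V_SG − |V_tp|, so the device is in saturation.
k_p = μ_pC_ox · (W/L) = 0.765 mA/V².
KCL at the drain: ½ k_p (V_SG − |V_tp|)² = (V_DD − V_SG)/R.
Let x = V_SG − 0.479. Then 7.38 x² + x − 4.831 = 0, giving x = 0.744 V (positive root), so V_SG = 1.22 V.
I_D = (V_DD − V_SG)/R = (5.31 − 1.22) / 19.3 = 0.212 mA.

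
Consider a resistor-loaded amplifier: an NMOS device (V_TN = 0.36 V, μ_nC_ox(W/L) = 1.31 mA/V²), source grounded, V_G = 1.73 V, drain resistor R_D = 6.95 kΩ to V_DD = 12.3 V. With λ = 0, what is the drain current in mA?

V_GS = V_G = 1.73 V, so V_ov = 1.73 − 0.36 = 1.37 V.
Assume saturation: I_D = ½ k_n V_ov² = 0.5 × 1.31 × 1.37² = 1.23 mA, giving V_DS = V_DD − I_D R_D = 12.3 − 1.23 × 6.95 = 3.76 V.
V_DS = 3.76 V ≥ V_ov = 1.37 V, confirming saturation.

I_D = 1.23 mA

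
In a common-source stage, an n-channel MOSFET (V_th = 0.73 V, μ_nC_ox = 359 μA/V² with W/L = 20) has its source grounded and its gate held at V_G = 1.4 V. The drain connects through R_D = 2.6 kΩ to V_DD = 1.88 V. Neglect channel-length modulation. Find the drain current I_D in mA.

V_GS = V_G = 1.4 V, so V_ov = 1.4 − 0.73 = 0.67 V.
k_n = μ_nC_ox · (W/L) = 7.18 mA/V².
Assume saturation: I_D = ½ k_n V_ov² = 0.5 × 7.18 × 0.67² = 1.61 mA, giving V_DS = V_DD − I_D R_D = 1.88 − 1.61 × 2.6 = -2.31 V.
But -2.31 V < V_ov = 0.67 V, so the device is actually in triode.
In triode I_D = k_n[V_ov V_DS − ½ V_DS²] and I_D = (V_DD − V_DS)/R_D. Equating: 9.33 V_DS² − 13.51 V_DS + 1.88 = 0, giving V_DS = 0.156 V (the root below V_ov).
I_D = (1.88 − 0.156) / 2.6 = 0.663 mA.

I_D = 0.663 mA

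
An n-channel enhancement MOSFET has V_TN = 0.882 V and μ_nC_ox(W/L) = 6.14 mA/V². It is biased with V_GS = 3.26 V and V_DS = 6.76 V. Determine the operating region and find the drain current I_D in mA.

Saturation; I_D = 17.4 mA

V_ov = V_GS − V_TN = 3.26 − 0.882 = 2.38 V.
Since V_DS = 6.76 V ≥ V_ov = 2.38 V, the device is in saturation.
I_D = ½ k_n V_ov² = 0.5 × 6.14 × 2.38² = 17.4 mA.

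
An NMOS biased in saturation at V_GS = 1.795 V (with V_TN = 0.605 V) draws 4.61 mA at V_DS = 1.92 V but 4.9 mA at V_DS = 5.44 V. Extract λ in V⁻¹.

With V_GS fixed, I_D ∝ (1 + λ V_DS) in saturation, so I_D2/I_D1 = (1 + λ V_DS2)/(1 + λ V_DS1).
4.9/4.61 = 1.063 = (1 + 5.44 λ)/(1 + 1.92 λ).
Solving: λ (I_D1 V_DS2 − I_D2 V_DS1) = I_D2 − I_D1, so λ = (4.9 − 4.61) / (4.61 × 5.44 − 4.9 × 1.92) = 0.29 / 15.7 = 0.0185 V⁻¹.

λ = 0.0185 V⁻¹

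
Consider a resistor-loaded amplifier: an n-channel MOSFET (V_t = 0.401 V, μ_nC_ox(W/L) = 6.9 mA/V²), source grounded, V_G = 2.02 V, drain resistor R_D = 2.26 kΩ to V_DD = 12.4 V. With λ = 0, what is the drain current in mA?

I_D = 5.24 mA

V_GS = V_G = 2.02 V, so V_ov = 2.02 − 0.401 = 1.62 V.
Assume saturation: I_D = ½ k_n V_ov² = 0.5 × 6.9 × 1.62² = 9.04 mA, giving V_DS = V_DD − I_D R_D = 12.4 − 9.04 × 2.26 = -8.04 V.
But -8.04 V < V_ov = 1.62 V, so the device is actually in triode.
In triode I_D = k_n[V_ov V_DS − ½ V_DS²] and I_D = (V_DD − V_DS)/R_D. Equating: 7.8 V_DS² − 26.25 V_DS + 12.4 = 0, giving V_DS = 0.568 V (the root below V_ov).
I_D = (12.4 − 0.568) / 2.26 = 5.24 mA.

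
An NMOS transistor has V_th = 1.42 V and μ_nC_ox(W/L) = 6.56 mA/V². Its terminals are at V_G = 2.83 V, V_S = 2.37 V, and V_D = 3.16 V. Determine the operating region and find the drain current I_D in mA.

Cutoff; I_D = 0 mA

V_GS = V_G − V_S = 2.83 − 2.37 = 0.46 V; V_DS = V_D − V_S = 3.16 − 2.37 = 0.79 V.
V_GS = 0.46 V < V_th = 1.42 V, so the transistor is in cutoff.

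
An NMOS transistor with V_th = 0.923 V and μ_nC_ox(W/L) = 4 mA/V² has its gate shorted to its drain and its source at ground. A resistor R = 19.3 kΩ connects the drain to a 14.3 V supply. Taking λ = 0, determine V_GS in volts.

V_GS = 1.50 V

With gate tied to drain, V_GS = V_DS ≥ V_GS − V_th, so the device is in saturation.
KCL at the drain: ½ k_n (V_GS − V_th)² = (V_DD − V_GS)/R.
Let x = V_GS − 0.923. Then 38.6 x² + x − 13.38 = 0, giving x = 0.576 V (positive root), so V_GS = 1.5 V.
I_D = (V_DD − V_GS)/R = (14.3 − 1.5) / 19.3 = 0.663 mA.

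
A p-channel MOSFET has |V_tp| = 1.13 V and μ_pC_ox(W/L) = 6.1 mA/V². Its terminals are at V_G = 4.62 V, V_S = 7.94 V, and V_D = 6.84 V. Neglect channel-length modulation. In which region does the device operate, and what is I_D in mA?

Triode; I_D = 11.0 mA

V_SG = V_S − V_G = 7.94 − 4.62 = 3.32 V; V_SD = V_S − V_D = 7.94 − 6.84 = 1.1 V.
V_ov = V_SG − |V_tp| = 3.32 − 1.13 = 2.19 V.
Since V_SD = 1.1 V < V_ov = 2.19 V, the device is in the triode region.
I_D = k_p [V_ov · V_SD − ½ V_SD²] = 6.1 × [2.19 × 1.1 − 0.5 × 1.1²] = 11 mA.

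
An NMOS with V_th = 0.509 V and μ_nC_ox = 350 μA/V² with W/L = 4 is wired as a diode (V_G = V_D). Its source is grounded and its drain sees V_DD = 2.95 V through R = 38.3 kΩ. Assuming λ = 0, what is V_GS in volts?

V_GS = 0.793 V

With gate tied to drain, V_GS = V_DS ≥ V_GS − V_th, so the device is in saturation.
k_n = μ_nC_ox · (W/L) = 1.4 mA/V².
KCL at the drain: ½ k_n (V_GS − V_th)² = (V_DD − V_GS)/R.
Let x = V_GS − 0.509. Then 26.8 x² + x − 2.441 = 0, giving x = 0.284 V (positive root), so V_GS = 0.793 V.
I_D = (V_DD − V_GS)/R = (2.95 − 0.793) / 38.3 = 0.0563 mA.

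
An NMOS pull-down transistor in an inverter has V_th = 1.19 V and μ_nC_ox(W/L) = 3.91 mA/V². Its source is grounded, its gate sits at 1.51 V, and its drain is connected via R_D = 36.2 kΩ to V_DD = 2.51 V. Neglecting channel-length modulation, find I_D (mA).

I_D = 0.0677 mA

V_GS = V_G = 1.51 V, so V_ov = 1.51 − 1.19 = 0.32 V.
Assume saturation: I_D = ½ k_n V_ov² = 0.5 × 3.91 × 0.32² = 0.2 mA, giving V_DS = V_DD − I_D R_D = 2.51 − 0.2 × 36.2 = -4.74 V.
But -4.74 V < V_ov = 0.32 V, so the device is actually in triode.
In triode I_D = k_n[V_ov V_DS − ½ V_DS²] and I_D = (V_DD − V_DS)/R_D. Equating: 70.8 V_DS² − 46.29 V_DS + 2.51 = 0, giving V_DS = 0.0597 V (the root below V_ov).
I_D = (2.51 − 0.0597) / 36.2 = 0.0677 mA.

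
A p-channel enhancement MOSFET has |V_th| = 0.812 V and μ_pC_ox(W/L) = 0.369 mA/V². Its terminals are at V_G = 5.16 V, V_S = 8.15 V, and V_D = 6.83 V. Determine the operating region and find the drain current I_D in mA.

Triode; I_D = 0.739 mA

V_SG = V_S − V_G = 8.15 − 5.16 = 2.99 V; V_SD = V_S − V_D = 8.15 − 6.83 = 1.32 V.
V_ov = V_SG − |V_th| = 2.99 − 0.812 = 2.18 V.
Since V_SD = 1.32 V < V_ov = 2.18 V, the device is in the triode region.
I_D = k_p [V_ov · V_SD − ½ V_SD²] = 0.369 × [2.18 × 1.32 − 0.5 × 1.32²] = 0.739 mA.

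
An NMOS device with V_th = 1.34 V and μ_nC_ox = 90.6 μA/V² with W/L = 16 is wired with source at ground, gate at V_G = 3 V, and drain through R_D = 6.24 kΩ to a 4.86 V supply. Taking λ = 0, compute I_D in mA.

I_D = 0.725 mA

V_GS = V_G = 3 V, so V_ov = 3 − 1.34 = 1.66 V.
k_n = μ_nC_ox · (W/L) = 1.45 mA/V².
Assume saturation: I_D = ½ k_n V_ov² = 0.5 × 1.45 × 1.66² = 2 mA, giving V_DS = V_DD − I_D R_D = 4.86 − 2 × 6.24 = -7.6 V.
But -7.6 V < V_ov = 1.66 V, so the device is actually in triode.
In triode I_D = k_n[V_ov V_DS − ½ V_DS²] and I_D = (V_DD − V_DS)/R_D. Equating: 4.52 V_DS² − 16.02 V_DS + 4.86 = 0, giving V_DS = 0.335 V (the root below V_ov).
I_D = (4.86 − 0.335) / 6.24 = 0.725 mA.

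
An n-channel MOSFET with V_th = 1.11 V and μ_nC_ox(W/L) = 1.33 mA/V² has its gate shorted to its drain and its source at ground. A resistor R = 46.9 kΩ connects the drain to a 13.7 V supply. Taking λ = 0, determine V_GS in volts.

V_GS = 1.73 V

With gate tied to drain, V_GS = V_DS ≥ V_GS − V_th, so the device is in saturation.
KCL at the drain: ½ k_n (V_GS − V_th)² = (V_DD − V_GS)/R.
Let x = V_GS − 1.11. Then 31.2 x² + x − 12.59 = 0, giving x = 0.62 V (positive root), so V_GS = 1.73 V.
I_D = (V_DD − V_GS)/R = (13.7 − 1.73) / 46.9 = 0.255 mA.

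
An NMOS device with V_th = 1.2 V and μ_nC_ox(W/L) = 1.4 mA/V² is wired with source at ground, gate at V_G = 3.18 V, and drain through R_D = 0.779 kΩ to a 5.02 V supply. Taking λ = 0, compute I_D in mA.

I_D = 2.74 mA

V_GS = V_G = 3.18 V, so V_ov = 3.18 − 1.2 = 1.98 V.
Assume saturation: I_D = ½ k_n V_ov² = 0.5 × 1.4 × 1.98² = 2.74 mA, giving V_DS = V_DD − I_D R_D = 5.02 − 2.74 × 0.779 = 2.88 V.
V_DS = 2.88 V ≥ V_ov = 1.98 V, confirming saturation.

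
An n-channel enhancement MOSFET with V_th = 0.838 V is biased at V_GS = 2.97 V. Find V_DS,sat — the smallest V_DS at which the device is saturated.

V_DS,sat = 2.13 V

The boundary between triode and saturation is V_DS = V_GS − V_th = V_ov.
V_ov = 2.97 − 0.838 = 2.13 V.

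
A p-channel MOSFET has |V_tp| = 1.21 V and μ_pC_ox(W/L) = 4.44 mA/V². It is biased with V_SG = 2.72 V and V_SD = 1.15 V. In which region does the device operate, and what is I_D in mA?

Triode; I_D = 4.77 mA

V_ov = V_SG − |V_tp| = 2.72 − 1.21 = 1.51 V.
Since V_SD = 1.15 V < V_ov = 1.51 V, the device is in the triode region.
I_D = k_p [V_ov · V_SD − ½ V_SD²] = 4.44 × [1.51 × 1.15 − 0.5 × 1.15²] = 4.77 mA.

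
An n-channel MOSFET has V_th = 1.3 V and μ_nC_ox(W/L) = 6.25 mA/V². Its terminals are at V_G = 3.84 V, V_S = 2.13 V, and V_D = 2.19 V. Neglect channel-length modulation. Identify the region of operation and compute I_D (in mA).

Triode; I_D = 0.143 mA

V_GS = V_G − V_S = 3.84 − 2.13 = 1.71 V; V_DS = V_D − V_S = 2.19 − 2.13 = 0.06 V.
V_ov = V_GS − V_th = 1.71 − 1.3 = 0.41 V.
Since V_DS = 0.06 V < V_ov = 0.41 V, the device is in the triode region.
I_D = k_n [V_ov · V_DS − ½ V_DS²] = 6.25 × [0.41 × 0.06 − 0.5 × 0.06²] = 0.143 mA.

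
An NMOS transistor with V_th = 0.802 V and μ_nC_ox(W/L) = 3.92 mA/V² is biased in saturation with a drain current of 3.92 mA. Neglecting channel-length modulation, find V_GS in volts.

V_GS = 2.22 V

In saturation I_D = ½ k_n (V_GS − V_th)², so V_GS − V_th = √(2 I_D / k_n) = √(2 × 3.92 / 3.92) = 1.41 V.
V_GS = 0.802 + 1.41 = 2.22 V.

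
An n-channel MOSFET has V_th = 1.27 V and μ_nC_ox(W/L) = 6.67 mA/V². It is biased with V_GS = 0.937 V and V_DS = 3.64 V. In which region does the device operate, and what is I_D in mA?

Cutoff; I_D = 0 mA

V_GS = 0.937 V < V_th = 1.27 V, so the transistor is in cutoff.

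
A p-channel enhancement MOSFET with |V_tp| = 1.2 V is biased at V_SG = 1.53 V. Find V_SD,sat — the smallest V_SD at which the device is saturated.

The boundary between triode and saturation is V_SD = V_SG − |V_tp| = V_ov.
V_ov = 1.53 − 1.2 = 0.33 V.

V_SD,sat = 0.330 V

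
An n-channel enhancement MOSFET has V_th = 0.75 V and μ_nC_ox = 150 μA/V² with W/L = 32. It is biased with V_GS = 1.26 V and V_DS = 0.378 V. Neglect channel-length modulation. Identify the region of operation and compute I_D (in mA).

Triode; I_D = 0.582 mA

k_n = μ_nC_ox · (W/L) = 4.8 mA/V².
V_ov = V_GS − V_th = 1.26 − 0.75 = 0.51 V.
Since V_DS = 0.378 V < V_ov = 0.51 V, the device is in the triode region.
I_D = k_n [V_ov · V_DS − ½ V_DS²] = 4.8 × [0.51 × 0.378 − 0.5 × 0.378²] = 0.582 mA.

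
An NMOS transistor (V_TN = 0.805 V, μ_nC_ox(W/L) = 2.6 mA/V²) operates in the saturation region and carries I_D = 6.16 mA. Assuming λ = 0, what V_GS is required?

In saturation I_D = ½ k_n (V_GS − V_TN)², so V_GS − V_TN = √(2 I_D / k_n) = √(2 × 6.16 / 2.6) = 2.18 V.
V_GS = 0.805 + 2.18 = 2.98 V.

V_GS = 2.98 V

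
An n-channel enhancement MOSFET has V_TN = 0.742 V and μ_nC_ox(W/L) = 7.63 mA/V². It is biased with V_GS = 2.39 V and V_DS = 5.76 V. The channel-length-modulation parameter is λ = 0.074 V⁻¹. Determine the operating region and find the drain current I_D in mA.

Saturation; I_D = 14.8 mA

V_ov = V_GS − V_TN = 2.39 − 0.742 = 1.65 V.
Since V_DS = 5.76 V ≥ V_ov = 1.65 V, the device is in saturation.
I_D = ½ k_n V_ov² (1 + λ V_DS) = 0.5 × 7.63 × 1.65² × (1 + 0.074 × 5.76) = 14.8 mA.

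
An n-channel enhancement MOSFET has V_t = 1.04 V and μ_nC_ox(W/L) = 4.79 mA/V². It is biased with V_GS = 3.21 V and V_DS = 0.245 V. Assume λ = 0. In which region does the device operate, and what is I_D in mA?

Triode; I_D = 2.40 mA

V_ov = V_GS − V_t = 3.21 − 1.04 = 2.17 V.
Since V_DS = 0.245 V < V_ov = 2.17 V, the device is in the triode region.
I_D = k_n [V_ov · V_DS − ½ V_DS²] = 4.79 × [2.17 × 0.245 − 0.5 × 0.245²] = 2.4 mA.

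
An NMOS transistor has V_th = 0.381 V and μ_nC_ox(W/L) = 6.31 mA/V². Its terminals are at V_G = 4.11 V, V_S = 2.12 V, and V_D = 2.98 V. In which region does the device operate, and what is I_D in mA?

V_GS = V_G − V_S = 4.11 − 2.12 = 1.99 V; V_DS = V_D − V_S = 2.98 − 2.12 = 0.86 V.
V_ov = V_GS − V_th = 1.99 − 0.381 = 1.61 V.
Since V_DS = 0.86 V < V_ov = 1.61 V, the device is in the triode region.
I_D = k_n [V_ov · V_DS − ½ V_DS²] = 6.31 × [1.61 × 0.86 − 0.5 × 0.86²] = 6.4 mA.

Triode; I_D = 6.40 mA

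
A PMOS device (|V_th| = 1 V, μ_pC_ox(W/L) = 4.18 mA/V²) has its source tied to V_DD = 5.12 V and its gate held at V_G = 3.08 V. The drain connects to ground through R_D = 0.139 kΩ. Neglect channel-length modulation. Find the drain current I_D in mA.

V_SG = V_DD − V_G = 5.12 − 3.08 = 2.04 V, so V_ov = 2.04 − 1 = 1.04 V.
Assume saturation: I_D = ½ k_p V_ov² = 0.5 × 4.18 × 1.04² = 2.26 mA, giving V_SD = V_DD − I_D R_D = 5.12 − 2.26 × 0.139 = 4.81 V.
V_SD = 4.81 V ≥ V_ov = 1.04 V, confirming saturation.

I_D = 2.26 mA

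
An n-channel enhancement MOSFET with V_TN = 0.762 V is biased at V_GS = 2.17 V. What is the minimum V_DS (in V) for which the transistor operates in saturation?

V_DS,sat = 1.41 V

The boundary between triode and saturation is V_DS = V_GS − V_TN = V_ov.
V_ov = 2.17 − 0.762 = 1.41 V.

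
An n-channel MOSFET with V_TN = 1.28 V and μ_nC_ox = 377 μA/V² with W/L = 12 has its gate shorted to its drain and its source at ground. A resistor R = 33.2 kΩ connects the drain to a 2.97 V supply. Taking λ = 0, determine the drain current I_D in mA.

With gate tied to drain, V_GS = V_DS ≥ V_GS − V_TN, so the device is in saturation.
k_n = μ_nC_ox · (W/L) = 4.524 mA/V².
KCL at the drain: ½ k_n (V_GS − V_TN)² = (V_DD − V_GS)/R.
Let x = V_GS − 1.28. Then 75.1 x² + x − 1.69 = 0, giving x = 0.144 V (positive root), so V_GS = 1.42 V.
I_D = (V_DD − V_GS)/R = (2.97 − 1.42) / 33.2 = 0.0466 mA.

I_D = 0.0466 mA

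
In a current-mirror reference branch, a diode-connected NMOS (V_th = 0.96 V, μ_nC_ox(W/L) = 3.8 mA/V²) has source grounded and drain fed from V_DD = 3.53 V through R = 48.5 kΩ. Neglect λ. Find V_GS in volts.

V_GS = 1.12 V

With gate tied to drain, V_GS = V_DS ≥ V_GS − V_th, so the device is in saturation.
KCL at the drain: ½ k_n (V_GS − V_th)² = (V_DD − V_GS)/R.
Let x = V_GS − 0.96. Then 92.1 x² + x − 2.57 = 0, giving x = 0.162 V (positive root), so V_GS = 1.12 V.
I_D = (V_DD − V_GS)/R = (3.53 − 1.12) / 48.5 = 0.0497 mA.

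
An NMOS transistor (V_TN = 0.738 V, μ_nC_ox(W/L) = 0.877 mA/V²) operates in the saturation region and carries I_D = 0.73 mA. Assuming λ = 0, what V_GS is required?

V_GS = 2.03 V

In saturation I_D = ½ k_n (V_GS − V_TN)², so V_GS − V_TN = √(2 I_D / k_n) = √(2 × 0.73 / 0.877) = 1.29 V.
V_GS = 0.738 + 1.29 = 2.03 V.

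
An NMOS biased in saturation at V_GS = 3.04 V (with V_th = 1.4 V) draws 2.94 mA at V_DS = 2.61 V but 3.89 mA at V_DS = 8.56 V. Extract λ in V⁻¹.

λ = 0.0633 V⁻¹

With V_GS fixed, I_D ∝ (1 + λ V_DS) in saturation, so I_D2/I_D1 = (1 + λ V_DS2)/(1 + λ V_DS1).
3.89/2.94 = 1.323 = (1 + 8.56 λ)/(1 + 2.61 λ).
Solving: λ (I_D1 V_DS2 − I_D2 V_DS1) = I_D2 − I_D1, so λ = (3.89 − 2.94) / (2.94 × 8.56 − 3.89 × 2.61) = 0.95 / 15 = 0.0633 V⁻¹.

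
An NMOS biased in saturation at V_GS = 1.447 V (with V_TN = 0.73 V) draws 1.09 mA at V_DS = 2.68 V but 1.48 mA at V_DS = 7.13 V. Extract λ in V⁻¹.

λ = 0.102 V⁻¹

With V_GS fixed, I_D ∝ (1 + λ V_DS) in saturation, so I_D2/I_D1 = (1 + λ V_DS2)/(1 + λ V_DS1).
1.48/1.09 = 1.358 = (1 + 7.13 λ)/(1 + 2.68 λ).
Solving: λ (I_D1 V_DS2 − I_D2 V_DS1) = I_D2 − I_D1, so λ = (1.48 − 1.09) / (1.09 × 7.13 − 1.48 × 2.68) = 0.39 / 3.81 = 0.102 V⁻¹.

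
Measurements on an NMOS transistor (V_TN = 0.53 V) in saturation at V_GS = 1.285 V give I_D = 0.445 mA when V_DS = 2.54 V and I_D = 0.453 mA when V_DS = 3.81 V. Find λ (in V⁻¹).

With V_GS fixed, I_D ∝ (1 + λ V_DS) in saturation, so I_D2/I_D1 = (1 + λ V_DS2)/(1 + λ V_DS1).
0.453/0.445 = 1.018 = (1 + 3.81 λ)/(1 + 2.54 λ).
Solving: λ (I_D1 V_DS2 − I_D2 V_DS1) = I_D2 − I_D1, so λ = (0.453 − 0.445) / (0.445 × 3.81 − 0.453 × 2.54) = 0.008 / 0.545 = 0.0147 V⁻¹.

λ = 0.0147 V⁻¹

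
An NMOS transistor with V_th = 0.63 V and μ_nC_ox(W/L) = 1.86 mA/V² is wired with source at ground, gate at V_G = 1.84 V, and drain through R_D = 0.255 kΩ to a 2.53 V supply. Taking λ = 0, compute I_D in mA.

I_D = 1.36 mA

V_GS = V_G = 1.84 V, so V_ov = 1.84 − 0.63 = 1.21 V.
Assume saturation: I_D = ½ k_n V_ov² = 0.5 × 1.86 × 1.21² = 1.36 mA, giving V_DS = V_DD − I_D R_D = 2.53 − 1.36 × 0.255 = 2.18 V.
V_DS = 2.18 V ≥ V_ov = 1.21 V, confirming saturation.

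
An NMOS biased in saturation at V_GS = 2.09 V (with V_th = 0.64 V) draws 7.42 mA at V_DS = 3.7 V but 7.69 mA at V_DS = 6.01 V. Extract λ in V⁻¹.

λ = 0.0167 V⁻¹

With V_GS fixed, I_D ∝ (1 + λ V_DS) in saturation, so I_D2/I_D1 = (1 + λ V_DS2)/(1 + λ V_DS1).
7.69/7.42 = 1.036 = (1 + 6.01 λ)/(1 + 3.7 λ).
Solving: λ (I_D1 V_DS2 − I_D2 V_DS1) = I_D2 − I_D1, so λ = (7.69 − 7.42) / (7.42 × 6.01 − 7.69 × 3.7) = 0.27 / 16.1 = 0.0167 V⁻¹.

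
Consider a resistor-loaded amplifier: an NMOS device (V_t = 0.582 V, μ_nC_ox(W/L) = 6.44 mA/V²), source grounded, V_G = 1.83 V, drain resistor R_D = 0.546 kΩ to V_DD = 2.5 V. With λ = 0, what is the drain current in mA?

V_GS = V_G = 1.83 V, so V_ov = 1.83 − 0.582 = 1.25 V.
Assume saturation: I_D = ½ k_n V_ov² = 0.5 × 6.44 × 1.25² = 5.02 mA, giving V_DS = V_DD − I_D R_D = 2.5 − 5.02 × 0.546 = -0.238 V.
But -0.238 V < V_ov = 1.25 V, so the device is actually in triode.
In triode I_D = k_n[V_ov V_DS − ½ V_DS²] and I_D = (V_DD − V_DS)/R_D. Equating: 1.76 V_DS² − 5.388 V_DS + 2.5 = 0, giving V_DS = 0.57 V (the root below V_ov).
I_D = (2.5 − 0.57) / 0.546 = 3.53 mA.

I_D = 3.53 mA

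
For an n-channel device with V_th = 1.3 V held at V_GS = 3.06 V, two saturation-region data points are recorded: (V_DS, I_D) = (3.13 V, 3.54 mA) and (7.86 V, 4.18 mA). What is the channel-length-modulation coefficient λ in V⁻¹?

λ = 0.0434 V⁻¹

With V_GS fixed, I_D ∝ (1 + λ V_DS) in saturation, so I_D2/I_D1 = (1 + λ V_DS2)/(1 + λ V_DS1).
4.18/3.54 = 1.181 = (1 + 7.86 λ)/(1 + 3.13 λ).
Solving: λ (I_D1 V_DS2 − I_D2 V_DS1) = I_D2 − I_D1, so λ = (4.18 − 3.54) / (3.54 × 7.86 − 4.18 × 3.13) = 0.64 / 14.7 = 0.0434 V⁻¹.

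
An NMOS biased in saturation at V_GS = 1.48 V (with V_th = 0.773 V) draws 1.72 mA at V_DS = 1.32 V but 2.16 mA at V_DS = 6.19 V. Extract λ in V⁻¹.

λ = 0.0564 V⁻¹

With V_GS fixed, I_D ∝ (1 + λ V_DS) in saturation, so I_D2/I_D1 = (1 + λ V_DS2)/(1 + λ V_DS1).
2.16/1.72 = 1.256 = (1 + 6.19 λ)/(1 + 1.32 λ).
Solving: λ (I_D1 V_DS2 − I_D2 V_DS1) = I_D2 − I_D1, so λ = (2.16 − 1.72) / (1.72 × 6.19 − 2.16 × 1.32) = 0.44 / 7.8 = 0.0564 V⁻¹.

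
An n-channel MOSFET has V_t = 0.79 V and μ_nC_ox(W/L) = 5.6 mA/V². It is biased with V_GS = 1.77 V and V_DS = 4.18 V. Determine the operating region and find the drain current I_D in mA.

Saturation; I_D = 2.69 mA

V_ov = V_GS − V_t = 1.77 − 0.79 = 0.98 V.
Since V_DS = 4.18 V ≥ V_ov = 0.98 V, the device is in saturation.
I_D = ½ k_n V_ov² = 0.5 × 5.6 × 0.98² = 2.69 mA.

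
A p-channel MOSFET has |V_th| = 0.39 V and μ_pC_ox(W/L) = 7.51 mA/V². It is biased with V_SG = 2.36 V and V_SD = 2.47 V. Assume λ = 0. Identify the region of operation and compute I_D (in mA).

Saturation; I_D = 14.6 mA

V_ov = V_SG − |V_th| = 2.36 − 0.39 = 1.97 V.
Since V_SD = 2.47 V ≥ V_ov = 1.97 V, the device is in saturation.
I_D = ½ k_p V_ov² = 0.5 × 7.51 × 1.97² = 14.6 mA.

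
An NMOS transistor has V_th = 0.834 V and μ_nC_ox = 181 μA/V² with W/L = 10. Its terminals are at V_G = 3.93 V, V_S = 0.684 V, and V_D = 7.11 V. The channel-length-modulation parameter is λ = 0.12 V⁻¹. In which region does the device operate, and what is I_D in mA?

Saturation; I_D = 9.33 mA

V_GS = V_G − V_S = 3.93 − 0.684 = 3.25 V; V_DS = V_D − V_S = 7.11 − 0.684 = 6.43 V.
k_n = μ_nC_ox · (W/L) = 1.81 mA/V².
V_ov = V_GS − V_th = 3.25 − 0.834 = 2.41 V.
Since V_DS = 6.43 V ≥ V_ov = 2.41 V, the device is in saturation.
I_D = ½ k_n V_ov² (1 + λ V_DS) = 0.5 × 1.81 × 2.41² × (1 + 0.12 × 6.43) = 9.33 mA.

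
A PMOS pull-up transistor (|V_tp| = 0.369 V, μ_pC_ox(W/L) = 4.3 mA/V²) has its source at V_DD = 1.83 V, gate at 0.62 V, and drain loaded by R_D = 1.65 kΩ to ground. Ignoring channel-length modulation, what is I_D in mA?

I_D = 0.920 mA

V_SG = V_DD − V_G = 1.83 − 0.62 = 1.21 V, so V_ov = 1.21 − 0.369 = 0.841 V.
Assume saturation: I_D = ½ k_p V_ov² = 0.5 × 4.3 × 0.841² = 1.52 mA, giving V_SD = V_DD − I_D R_D = 1.83 − 1.52 × 1.65 = -0.679 V.
But -0.679 V < V_ov = 0.841 V, so the device is actually in triode.
In triode I_D = k_p[V_ov V_SD − ½ V_SD²] and I_D = (V_DD − V_SD)/R_D. Equating: 3.55 V_SD² − 6.967 V_SD + 1.83 = 0, giving V_SD = 0.312 V (the root below V_ov).
I_D = (1.83 − 0.312) / 1.65 = 0.92 mA.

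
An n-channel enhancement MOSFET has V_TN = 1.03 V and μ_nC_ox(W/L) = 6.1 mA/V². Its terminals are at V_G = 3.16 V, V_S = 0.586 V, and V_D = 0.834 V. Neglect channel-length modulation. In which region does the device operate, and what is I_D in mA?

V_GS = V_G − V_S = 3.16 − 0.586 = 2.57 V; V_DS = V_D − V_S = 0.834 − 0.586 = 0.248 V.
V_ov = V_GS − V_TN = 2.57 − 1.03 = 1.54 V.
Since V_DS = 0.248 V < V_ov = 1.54 V, the device is in the triode region.
I_D = k_n [V_ov · V_DS − ½ V_DS²] = 6.1 × [1.54 × 0.248 − 0.5 × 0.248²] = 2.15 mA.

Triode; I_D = 2.15 mA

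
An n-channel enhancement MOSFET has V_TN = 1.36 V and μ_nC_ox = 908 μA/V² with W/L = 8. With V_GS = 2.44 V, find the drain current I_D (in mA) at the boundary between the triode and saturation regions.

I_D = 4.24 mA

At the boundary V_DS = V_ov = V_GS − V_TN = 2.44 − 1.36 = 1.08 V.
k_n = μ_nC_ox · (W/L) = 7.264 mA/V².
I_D = ½ k_n V_ov² = 0.5 × 7.264 × 1.08² = 4.24 mA.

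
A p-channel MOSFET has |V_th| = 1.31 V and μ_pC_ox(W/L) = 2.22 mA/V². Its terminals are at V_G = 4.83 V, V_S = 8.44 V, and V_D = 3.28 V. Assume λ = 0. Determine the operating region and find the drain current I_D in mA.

Saturation; I_D = 5.87 mA

V_SG = V_S − V_G = 8.44 − 4.83 = 3.61 V; V_SD = V_S − V_D = 8.44 − 3.28 = 5.16 V.
V_ov = V_SG − |V_th| = 3.61 − 1.31 = 2.3 V.
Since V_SD = 5.16 V ≥ V_ov = 2.3 V, the device is in saturation.
I_D = ½ k_p V_ov² = 0.5 × 2.22 × 2.3² = 5.87 mA.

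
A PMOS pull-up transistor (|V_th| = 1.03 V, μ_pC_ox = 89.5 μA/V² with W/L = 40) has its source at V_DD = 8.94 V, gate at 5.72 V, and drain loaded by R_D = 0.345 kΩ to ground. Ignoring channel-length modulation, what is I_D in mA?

I_D = 8.59 mA

V_SG = V_DD − V_G = 8.94 − 5.72 = 3.22 V, so V_ov = 3.22 − 1.03 = 2.19 V.
k_p = μ_pC_ox · (W/L) = 3.58 mA/V².
Assume saturation: I_D = ½ k_p V_ov² = 0.5 × 3.58 × 2.19² = 8.59 mA, giving V_SD = V_DD − I_D R_D = 8.94 − 8.59 × 0.345 = 5.98 V.
V_SD = 5.98 V ≥ V_ov = 2.19 V, confirming saturation.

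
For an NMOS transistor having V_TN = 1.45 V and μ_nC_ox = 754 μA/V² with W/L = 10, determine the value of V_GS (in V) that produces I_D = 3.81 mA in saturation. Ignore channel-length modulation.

k_n = μ_nC_ox · (W/L) = 7.54 mA/V².
In saturation I_D = ½ k_n (V_GS − V_TN)², so V_GS − V_TN = √(2 I_D / k_n) = √(2 × 3.81 / 7.54) = 1.01 V.
V_GS = 1.45 + 1.01 = 2.46 V.

V_GS = 2.46 V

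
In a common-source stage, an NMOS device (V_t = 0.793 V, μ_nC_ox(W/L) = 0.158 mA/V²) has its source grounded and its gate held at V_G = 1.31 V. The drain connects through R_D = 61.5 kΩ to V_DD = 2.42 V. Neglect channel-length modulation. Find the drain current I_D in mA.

V_GS = V_G = 1.31 V, so V_ov = 1.31 − 0.793 = 0.517 V.
Assume saturation: I_D = ½ k_n V_ov² = 0.5 × 0.158 × 0.517² = 0.0211 mA, giving V_DS = V_DD − I_D R_D = 2.42 − 0.0211 × 61.5 = 1.12 V.
V_DS = 1.12 V ≥ V_ov = 0.517 V, confirming saturation.

I_D = 0.0211 mA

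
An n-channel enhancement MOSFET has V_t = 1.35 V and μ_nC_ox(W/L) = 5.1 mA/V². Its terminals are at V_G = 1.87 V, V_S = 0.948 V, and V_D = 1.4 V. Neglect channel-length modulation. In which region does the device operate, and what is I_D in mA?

Cutoff; I_D = 0 mA

V_GS = V_G − V_S = 1.87 − 0.948 = 0.922 V; V_DS = V_D − V_S = 1.4 − 0.948 = 0.452 V.
V_GS = 0.922 V < V_t = 1.35 V, so the transistor is in cutoff.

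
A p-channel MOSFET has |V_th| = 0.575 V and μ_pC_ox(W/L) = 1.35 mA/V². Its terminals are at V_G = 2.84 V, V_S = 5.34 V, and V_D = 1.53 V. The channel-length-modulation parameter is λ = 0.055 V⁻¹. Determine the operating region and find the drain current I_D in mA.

V_SG = V_S − V_G = 5.34 − 2.84 = 2.5 V; V_SD = V_S − V_D = 5.34 − 1.53 = 3.81 V.
V_ov = V_SG − |V_th| = 2.5 − 0.575 = 1.93 V.
Since V_SD = 3.81 V ≥ V_ov = 1.93 V, the device is in saturation.
I_D = ½ k_p V_ov² (1 + λ V_SD) = 0.5 × 1.35 × 1.93² × (1 + 0.055 × 3.81) = 3.03 mA.

Saturation; I_D = 3.03 mA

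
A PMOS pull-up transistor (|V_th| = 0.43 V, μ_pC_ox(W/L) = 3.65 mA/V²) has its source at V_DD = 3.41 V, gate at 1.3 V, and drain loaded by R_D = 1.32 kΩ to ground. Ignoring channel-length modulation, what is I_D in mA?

I_D = 2.26 mA

V_SG = V_DD − V_G = 3.41 − 1.3 = 2.11 V, so V_ov = 2.11 − 0.43 = 1.68 V.
Assume saturation: I_D = ½ k_p V_ov² = 0.5 × 3.65 × 1.68² = 5.15 mA, giving V_SD = V_DD − I_D R_D = 3.41 − 5.15 × 1.32 = -3.39 V.
But -3.39 V < V_ov = 1.68 V, so the device is actually in triode.
In triode I_D = k_p[V_ov V_SD − ½ V_SD²] and I_D = (V_DD − V_SD)/R_D. Equating: 2.41 V_SD² − 9.094 V_SD + 3.41 = 0, giving V_SD = 0.422 V (the root below V_ov).
I_D = (3.41 − 0.422) / 1.32 = 2.26 mA.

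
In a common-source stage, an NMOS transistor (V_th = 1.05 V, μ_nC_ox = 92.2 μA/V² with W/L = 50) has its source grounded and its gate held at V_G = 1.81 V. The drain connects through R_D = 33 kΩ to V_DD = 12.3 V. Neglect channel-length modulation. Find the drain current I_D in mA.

V_GS = V_G = 1.81 V, so V_ov = 1.81 − 1.05 = 0.76 V.
k_n = μ_nC_ox · (W/L) = 4.61 mA/V².
Assume saturation: I_D = ½ k_n V_ov² = 0.5 × 4.61 × 0.76² = 1.33 mA, giving V_DS = V_DD − I_D R_D = 12.3 − 1.33 × 33 = -31.6 V.
But -31.6 V < V_ov = 0.76 V, so the device is actually in triode.
In triode I_D = k_n[V_ov V_DS − ½ V_DS²] and I_D = (V_DD − V_DS)/R_D. Equating: 76.1 V_DS² − 116.6 V_DS + 12.3 = 0, giving V_DS = 0.114 V (the root below V_ov).
I_D = (12.3 − 0.114) / 33 = 0.369 mA.

I_D = 0.369 mA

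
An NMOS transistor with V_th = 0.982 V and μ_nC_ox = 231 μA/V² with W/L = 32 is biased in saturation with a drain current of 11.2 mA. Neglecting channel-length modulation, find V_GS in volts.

V_GS = 2.72 V

k_n = μ_nC_ox · (W/L) = 7.392 mA/V².
In saturation I_D = ½ k_n (V_GS − V_th)², so V_GS − V_th = √(2 I_D / k_n) = √(2 × 11.2 / 7.392) = 1.74 V.
V_GS = 0.982 + 1.74 = 2.72 V.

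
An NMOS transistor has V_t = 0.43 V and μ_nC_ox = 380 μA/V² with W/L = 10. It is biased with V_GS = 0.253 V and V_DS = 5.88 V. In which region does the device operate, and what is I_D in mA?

Cutoff; I_D = 0 mA

V_GS = 0.253 V < V_t = 0.43 V, so the transistor is in cutoff.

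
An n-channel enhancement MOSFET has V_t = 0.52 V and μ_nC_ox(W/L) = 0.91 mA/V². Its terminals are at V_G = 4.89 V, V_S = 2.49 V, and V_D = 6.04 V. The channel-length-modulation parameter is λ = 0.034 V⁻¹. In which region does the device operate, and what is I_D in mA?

Saturation; I_D = 1.80 mA

V_GS = V_G − V_S = 4.89 − 2.49 = 2.4 V; V_DS = V_D − V_S = 6.04 − 2.49 = 3.55 V.
V_ov = V_GS − V_t = 2.4 − 0.52 = 1.88 V.
Since V_DS = 3.55 V ≥ V_ov = 1.88 V, the device is in saturation.
I_D = ½ k_n V_ov² (1 + λ V_DS) = 0.5 × 0.91 × 1.88² × (1 + 0.034 × 3.55) = 1.8 mA.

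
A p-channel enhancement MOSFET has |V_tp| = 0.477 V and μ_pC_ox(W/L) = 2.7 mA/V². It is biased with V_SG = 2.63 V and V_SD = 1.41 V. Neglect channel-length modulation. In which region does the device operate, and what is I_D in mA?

V_ov = V_SG − |V_tp| = 2.63 − 0.477 = 2.15 V.
Since V_SD = 1.41 V < V_ov = 2.15 V, the device is in the triode region.
I_D = k_p [V_ov · V_SD − ½ V_SD²] = 2.7 × [2.15 × 1.41 − 0.5 × 1.41²] = 5.51 mA.

Triode; I_D = 5.51 mA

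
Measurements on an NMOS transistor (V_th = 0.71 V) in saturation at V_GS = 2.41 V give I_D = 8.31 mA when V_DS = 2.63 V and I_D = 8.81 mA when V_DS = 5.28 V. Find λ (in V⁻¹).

λ = 0.0241 V⁻¹

With V_GS fixed, I_D ∝ (1 + λ V_DS) in saturation, so I_D2/I_D1 = (1 + λ V_DS2)/(1 + λ V_DS1).
8.81/8.31 = 1.06 = (1 + 5.28 λ)/(1 + 2.63 λ).
Solving: λ (I_D1 V_DS2 − I_D2 V_DS1) = I_D2 − I_D1, so λ = (8.81 − 8.31) / (8.31 × 5.28 − 8.81 × 2.63) = 0.5 / 20.7 = 0.0241 V⁻¹.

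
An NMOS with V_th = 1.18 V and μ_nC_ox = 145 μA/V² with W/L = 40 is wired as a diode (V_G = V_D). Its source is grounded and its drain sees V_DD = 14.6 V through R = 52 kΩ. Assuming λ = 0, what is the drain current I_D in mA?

With gate tied to drain, V_GS = V_DS ≥ V_GS − V_th, so the device is in saturation.
k_n = μ_nC_ox · (W/L) = 5.8 mA/V².
KCL at the drain: ½ k_n (V_GS − V_th)² = (V_DD − V_GS)/R.
Let x = V_GS − 1.18. Then 151 x² + x − 13.42 = 0, giving x = 0.295 V (positive root), so V_GS = 1.48 V.
I_D = (V_DD − V_GS)/R = (14.6 − 1.48) / 52 = 0.252 mA.

I_D = 0.252 mA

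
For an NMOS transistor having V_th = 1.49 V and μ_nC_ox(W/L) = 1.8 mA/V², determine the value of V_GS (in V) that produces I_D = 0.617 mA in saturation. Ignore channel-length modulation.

In saturation I_D = ½ k_n (V_GS − V_th)², so V_GS − V_th = √(2 I_D / k_n) = √(2 × 0.617 / 1.8) = 0.828 V.
V_GS = 1.49 + 0.828 = 2.32 V.

V_GS = 2.32 V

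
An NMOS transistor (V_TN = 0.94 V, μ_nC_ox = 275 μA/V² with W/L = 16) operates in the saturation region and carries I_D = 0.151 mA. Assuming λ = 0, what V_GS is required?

V_GS = 1.20 V

k_n = μ_nC_ox · (W/L) = 4.4 mA/V².
In saturation I_D = ½ k_n (V_GS − V_TN)², so V_GS − V_TN = √(2 I_D / k_n) = √(2 × 0.151 / 4.4) = 0.262 V.
V_GS = 0.94 + 0.262 = 1.2 V.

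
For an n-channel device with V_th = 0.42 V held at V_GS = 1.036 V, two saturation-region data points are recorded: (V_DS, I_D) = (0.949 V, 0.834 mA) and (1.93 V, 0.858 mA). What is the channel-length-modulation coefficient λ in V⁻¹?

With V_GS fixed, I_D ∝ (1 + λ V_DS) in saturation, so I_D2/I_D1 = (1 + λ V_DS2)/(1 + λ V_DS1).
0.858/0.834 = 1.029 = (1 + 1.93 λ)/(1 + 0.949 λ).
Solving: λ (I_D1 V_DS2 − I_D2 V_DS1) = I_D2 − I_D1, so λ = (0.858 − 0.834) / (0.834 × 1.93 − 0.858 × 0.949) = 0.024 / 0.795 = 0.0302 V⁻¹.

λ = 0.0302 V⁻¹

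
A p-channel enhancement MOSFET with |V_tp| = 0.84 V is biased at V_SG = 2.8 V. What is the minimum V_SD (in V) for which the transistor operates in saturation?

The boundary between triode and saturation is V_SD = V_SG − |V_tp| = V_ov.
V_ov = 2.8 − 0.84 = 1.96 V.

V_SD,sat = 1.96 V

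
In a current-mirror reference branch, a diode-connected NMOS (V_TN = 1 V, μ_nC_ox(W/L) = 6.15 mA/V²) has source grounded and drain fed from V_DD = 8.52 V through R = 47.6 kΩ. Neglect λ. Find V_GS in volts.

V_GS = 1.22 V

With gate tied to drain, V_GS = V_DS ≥ V_GS − V_TN, so the device is in saturation.
KCL at the drain: ½ k_n (V_GS − V_TN)² = (V_DD − V_GS)/R.
Let x = V_GS − 1. Then 146 x² + x − 7.52 = 0, giving x = 0.223 V (positive root), so V_GS = 1.22 V.
I_D = (V_DD − V_GS)/R = (8.52 − 1.22) / 47.6 = 0.153 mA.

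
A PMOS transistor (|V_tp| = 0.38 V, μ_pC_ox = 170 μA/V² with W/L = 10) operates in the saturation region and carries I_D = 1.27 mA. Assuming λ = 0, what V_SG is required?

V_SG = 1.60 V

k_p = μ_pC_ox · (W/L) = 1.7 mA/V².
In saturation I_D = ½ k_p (V_SG − |V_tp|)², so V_SG − |V_tp| = √(2 I_D / k_p) = √(2 × 1.27 / 1.7) = 1.22 V.
V_SG = 0.38 + 1.22 = 1.6 V.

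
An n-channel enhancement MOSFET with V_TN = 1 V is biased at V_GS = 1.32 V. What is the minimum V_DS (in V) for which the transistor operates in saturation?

The boundary between triode and saturation is V_DS = V_GS − V_TN = V_ov.
V_ov = 1.32 − 1 = 0.32 V.

V_DS,sat = 0.320 V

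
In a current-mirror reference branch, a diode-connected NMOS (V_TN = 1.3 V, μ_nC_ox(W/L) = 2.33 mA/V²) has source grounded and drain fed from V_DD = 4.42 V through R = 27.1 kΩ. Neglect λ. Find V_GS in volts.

With gate tied to drain, V_GS = V_DS ≥ V_GS − V_TN, so the device is in saturation.
KCL at the drain: ½ k_n (V_GS − V_TN)² = (V_DD − V_GS)/R.
Let x = V_GS − 1.3. Then 31.6 x² + x − 3.12 = 0, giving x = 0.299 V (positive root), so V_GS = 1.6 V.
I_D = (V_DD − V_GS)/R = (4.42 − 1.6) / 27.1 = 0.104 mA.

V_GS = 1.60 V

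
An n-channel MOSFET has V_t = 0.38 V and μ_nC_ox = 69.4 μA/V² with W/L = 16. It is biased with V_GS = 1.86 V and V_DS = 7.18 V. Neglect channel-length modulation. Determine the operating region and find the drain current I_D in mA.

Saturation; I_D = 1.22 mA

k_n = μ_nC_ox · (W/L) = 1.11 mA/V².
V_ov = V_GS − V_t = 1.86 − 0.38 = 1.48 V.
Since V_DS = 7.18 V ≥ V_ov = 1.48 V, the device is in saturation.
I_D = ½ k_n V_ov² = 0.5 × 1.11 × 1.48² = 1.22 mA.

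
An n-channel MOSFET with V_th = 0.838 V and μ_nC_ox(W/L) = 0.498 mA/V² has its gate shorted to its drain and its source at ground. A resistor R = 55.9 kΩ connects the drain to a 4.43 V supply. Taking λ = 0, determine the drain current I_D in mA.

I_D = 0.0558 mA

With gate tied to drain, V_GS = V_DS ≥ V_GS − V_th, so the device is in saturation.
KCL at the drain: ½ k_n (V_GS − V_th)² = (V_DD − V_GS)/R.
Let x = V_GS − 0.838. Then 13.9 x² + x − 3.592 = 0, giving x = 0.473 V (positive root), so V_GS = 1.31 V.
I_D = (V_DD − V_GS)/R = (4.43 − 1.31) / 55.9 = 0.0558 mA.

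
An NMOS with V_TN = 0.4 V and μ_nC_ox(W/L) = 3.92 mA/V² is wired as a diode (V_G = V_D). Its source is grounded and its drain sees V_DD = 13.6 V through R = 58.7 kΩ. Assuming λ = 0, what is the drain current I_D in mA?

With gate tied to drain, V_GS = V_DS ≥ V_GS − V_TN, so the device is in saturation.
KCL at the drain: ½ k_n (V_GS − V_TN)² = (V_DD − V_GS)/R.
Let x = V_GS − 0.4. Then 115 x² + x − 13.2 = 0, giving x = 0.334 V (positive root), so V_GS = 0.734 V.
I_D = (V_DD − V_GS)/R = (13.6 − 0.734) / 58.7 = 0.219 mA.

I_D = 0.219 mA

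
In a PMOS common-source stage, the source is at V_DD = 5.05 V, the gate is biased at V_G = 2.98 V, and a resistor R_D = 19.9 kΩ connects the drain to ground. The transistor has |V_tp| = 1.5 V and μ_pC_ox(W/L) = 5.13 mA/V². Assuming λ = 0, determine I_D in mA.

V_SG = V_DD − V_G = 5.05 − 2.98 = 2.07 V, so V_ov = 2.07 − 1.5 = 0.57 V.
Assume saturation: I_D = ½ k_p V_ov² = 0.5 × 5.13 × 0.57² = 0.833 mA, giving V_SD = V_DD − I_D R_D = 5.05 − 0.833 × 19.9 = -11.5 V.
But -11.5 V < V_ov = 0.57 V, so the device is actually in triode.
In triode I_D = k_p[V_ov V_SD − ½ V_SD²] and I_D = (V_DD − V_SD)/R_D. Equating: 51 V_SD² − 59.19 V_SD + 5.05 = 0, giving V_SD = 0.0927 V (the root below V_ov).
I_D = (5.05 − 0.0927) / 19.9 = 0.249 mA.

I_D = 0.249 mA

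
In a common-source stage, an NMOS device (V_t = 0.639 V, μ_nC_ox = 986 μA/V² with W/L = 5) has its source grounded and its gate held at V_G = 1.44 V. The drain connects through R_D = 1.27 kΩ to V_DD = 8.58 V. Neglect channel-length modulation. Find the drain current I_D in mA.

V_GS = V_G = 1.44 V, so V_ov = 1.44 − 0.639 = 0.801 V.
k_n = μ_nC_ox · (W/L) = 4.93 mA/V².
Assume saturation: I_D = ½ k_n V_ov² = 0.5 × 4.93 × 0.801² = 1.58 mA, giving V_DS = V_DD − I_D R_D = 8.58 − 1.58 × 1.27 = 6.57 V.
V_DS = 6.57 V ≥ V_ov = 0.801 V, confirming saturation.

I_D = 1.58 mA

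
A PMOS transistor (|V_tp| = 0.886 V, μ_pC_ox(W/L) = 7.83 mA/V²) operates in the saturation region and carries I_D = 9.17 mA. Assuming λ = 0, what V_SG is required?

In saturation I_D = ½ k_p (V_SG − |V_tp|)², so V_SG − |V_tp| = √(2 I_D / k_p) = √(2 × 9.17 / 7.83) = 1.53 V.
V_SG = 0.886 + 1.53 = 2.42 V.

V_SG = 2.42 V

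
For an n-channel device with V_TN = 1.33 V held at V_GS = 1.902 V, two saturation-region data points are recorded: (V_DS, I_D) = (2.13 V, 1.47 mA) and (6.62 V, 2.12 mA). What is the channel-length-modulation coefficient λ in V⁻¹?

λ = 0.125 V⁻¹

With V_GS fixed, I_D ∝ (1 + λ V_DS) in saturation, so I_D2/I_D1 = (1 + λ V_DS2)/(1 + λ V_DS1).
2.12/1.47 = 1.442 = (1 + 6.62 λ)/(1 + 2.13 λ).
Solving: λ (I_D1 V_DS2 − I_D2 V_DS1) = I_D2 − I_D1, so λ = (2.12 − 1.47) / (1.47 × 6.62 − 2.12 × 2.13) = 0.65 / 5.22 = 0.125 V⁻¹.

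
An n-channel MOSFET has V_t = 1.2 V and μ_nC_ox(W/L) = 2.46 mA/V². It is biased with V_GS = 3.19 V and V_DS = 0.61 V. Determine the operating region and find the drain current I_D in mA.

V_ov = V_GS − V_t = 3.19 − 1.2 = 1.99 V.
Since V_DS = 0.61 V < V_ov = 1.99 V, the device is in the triode region.
I_D = k_n [V_ov · V_DS − ½ V_DS²] = 2.46 × [1.99 × 0.61 − 0.5 × 0.61²] = 2.53 mA.

Triode; I_D = 2.53 mA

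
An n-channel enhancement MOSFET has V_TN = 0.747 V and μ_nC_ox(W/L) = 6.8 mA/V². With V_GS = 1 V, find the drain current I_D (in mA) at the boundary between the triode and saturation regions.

I_D = 0.218 mA

At the boundary V_DS = V_ov = V_GS − V_TN = 1 − 0.747 = 0.253 V.
I_D = ½ k_n V_ov² = 0.5 × 6.8 × 0.253² = 0.218 mA.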